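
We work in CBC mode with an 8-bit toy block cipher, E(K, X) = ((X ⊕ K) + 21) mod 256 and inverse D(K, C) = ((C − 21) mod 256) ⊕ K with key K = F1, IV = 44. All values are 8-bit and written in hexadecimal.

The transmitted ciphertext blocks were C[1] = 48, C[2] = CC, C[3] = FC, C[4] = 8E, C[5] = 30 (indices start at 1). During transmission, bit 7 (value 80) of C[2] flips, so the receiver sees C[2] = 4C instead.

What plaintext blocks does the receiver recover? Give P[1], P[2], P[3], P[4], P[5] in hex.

CBC decryption: P_i = D(K, C_i) ⊕ C_{i−1}, with C_{0} = IV.
Only C[2] changed, to 4C. In CBC, a change in C_i garbles P_i and flips the same bit in P_{i+1}. Decrypting the received ciphertext:
P[1]: D(K, 48) = D6; D6 ⊕ 44 = 92.
P[2]: D(K, 4C) = DA; DA ⊕ 48 = 92.
P[3]: D(K, FC) = 2A; 2A ⊕ 4C = 66.
P[4]: D(K, 8E) = 9C; 9C ⊕ FC = 60.
P[5]: D(K, 30) = FE; FE ⊕ 8E = 70.
Blocks that differ from the original plaintext: P[2], P[3].

P[1] = 92, P[2] = 92, P[3] = 66, P[4] = 60, P[5] = 70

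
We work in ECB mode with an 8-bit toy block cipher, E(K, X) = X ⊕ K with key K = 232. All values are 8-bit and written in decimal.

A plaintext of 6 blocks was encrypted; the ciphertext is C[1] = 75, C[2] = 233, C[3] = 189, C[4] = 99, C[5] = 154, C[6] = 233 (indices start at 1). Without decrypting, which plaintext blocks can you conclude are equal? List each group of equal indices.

P[2] = P[6]

ECB encrypts each block independently with the same key, so equal ciphertext blocks imply equal plaintext blocks.
C[2] = C[6] = 233, so P[2] = P[6].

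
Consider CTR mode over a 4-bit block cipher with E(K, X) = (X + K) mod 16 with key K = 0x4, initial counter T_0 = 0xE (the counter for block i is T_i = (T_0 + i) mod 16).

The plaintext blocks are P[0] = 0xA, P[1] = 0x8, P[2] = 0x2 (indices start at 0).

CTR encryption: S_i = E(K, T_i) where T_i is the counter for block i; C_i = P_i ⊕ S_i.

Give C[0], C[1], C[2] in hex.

C[0] = 0x8, C[1] = 0xB, C[2] = 0x6

C[0]: T = 0xE, S = E(K, T) = 0x2; 0xA ⊕ 0x2 = 0x8.
C[1]: T = 0xF, S = E(K, T) = 0x3; 0x8 ⊕ 0x3 = 0xB.
C[2]: T = 0x0, S = E(K, T) = 0x4; 0x2 ⊕ 0x4 = 0x6.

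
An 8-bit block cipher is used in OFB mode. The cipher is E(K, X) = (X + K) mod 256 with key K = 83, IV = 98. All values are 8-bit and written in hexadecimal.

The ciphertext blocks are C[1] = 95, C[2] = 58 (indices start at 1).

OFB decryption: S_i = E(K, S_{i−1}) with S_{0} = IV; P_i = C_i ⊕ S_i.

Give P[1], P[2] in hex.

P[1]: S = E(K, 98) = 1B; 95 ⊕ 1B = 8E.
P[2]: S = E(K, 1B) = 9E; 58 ⊕ 9E = C6.

P[1] = 8E, P[2] = C6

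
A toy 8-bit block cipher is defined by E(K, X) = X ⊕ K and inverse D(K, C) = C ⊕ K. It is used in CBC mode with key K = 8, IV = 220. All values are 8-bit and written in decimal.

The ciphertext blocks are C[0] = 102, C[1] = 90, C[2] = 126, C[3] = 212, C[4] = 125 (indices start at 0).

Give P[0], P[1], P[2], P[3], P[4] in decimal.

P[0] = 178, P[1] = 52, P[2] = 44, P[3] = 162, P[4] = 161

CBC decryption: P_i = D(K, C_i) ⊕ C_{i−1}, with C_{−1} = IV.
P[0]: D(K, 102) = 110; 110 ⊕ 220 = 178.
P[1]: D(K, 90) = 82; 82 ⊕ 102 = 52.
P[2]: D(K, 126) = 118; 118 ⊕ 90 = 44.
P[3]: D(K, 212) = 220; 220 ⊕ 126 = 162.
P[4]: D(K, 125) = 117; 117 ⊕ 212 = 161.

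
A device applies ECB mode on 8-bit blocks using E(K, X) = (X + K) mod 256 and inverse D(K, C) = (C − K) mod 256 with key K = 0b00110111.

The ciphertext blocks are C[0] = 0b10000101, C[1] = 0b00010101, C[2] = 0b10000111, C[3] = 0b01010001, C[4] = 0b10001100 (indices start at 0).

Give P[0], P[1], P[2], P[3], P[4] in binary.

ECB decryption: P_i = D(K, C_i).
P[0]: D(K, 0b10000101) = 0b01001110.
P[1]: D(K, 0b00010101) = 0b11011110.
P[2]: D(K, 0b10000111) = 0b01010000.
P[3]: D(K, 0b01010001) = 0b00011010.
P[4]: D(K, 0b10001100) = 0b01010101.

P[0] = 0b01001110, P[1] = 0b11011110, P[2] = 0b01010000, P[3] = 0b00011010, P[4] = 0b01010101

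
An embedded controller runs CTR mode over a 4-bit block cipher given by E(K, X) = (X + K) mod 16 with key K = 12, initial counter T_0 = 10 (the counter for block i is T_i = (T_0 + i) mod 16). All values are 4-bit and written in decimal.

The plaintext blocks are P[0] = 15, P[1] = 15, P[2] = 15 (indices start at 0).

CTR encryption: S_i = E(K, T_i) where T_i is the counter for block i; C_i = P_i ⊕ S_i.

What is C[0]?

C[0]: T = 10, S = E(K, T) = 6; 15 ⊕ 6 = 9.

C[0] = 9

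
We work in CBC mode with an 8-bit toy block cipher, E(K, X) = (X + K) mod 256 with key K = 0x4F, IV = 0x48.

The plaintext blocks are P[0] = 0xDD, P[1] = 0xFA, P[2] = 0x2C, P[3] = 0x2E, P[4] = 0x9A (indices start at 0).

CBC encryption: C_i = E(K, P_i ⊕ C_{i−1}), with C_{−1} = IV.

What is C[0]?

C[0]: P[0] ⊕ 0x48 = 0x95; E(K, 0x95) = 0xE4.

C[0] = 0xE4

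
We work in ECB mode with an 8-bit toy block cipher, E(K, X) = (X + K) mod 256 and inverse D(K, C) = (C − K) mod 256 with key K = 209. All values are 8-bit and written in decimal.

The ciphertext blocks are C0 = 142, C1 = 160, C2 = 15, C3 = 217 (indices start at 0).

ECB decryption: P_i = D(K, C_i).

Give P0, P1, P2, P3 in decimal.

P0: D(K, 142) = 189.
P1: D(K, 160) = 207.
P2: D(K, 15) = 62.
P3: D(K, 217) = 8.

P0 = 189, P1 = 207, P2 = 62, P3 = 8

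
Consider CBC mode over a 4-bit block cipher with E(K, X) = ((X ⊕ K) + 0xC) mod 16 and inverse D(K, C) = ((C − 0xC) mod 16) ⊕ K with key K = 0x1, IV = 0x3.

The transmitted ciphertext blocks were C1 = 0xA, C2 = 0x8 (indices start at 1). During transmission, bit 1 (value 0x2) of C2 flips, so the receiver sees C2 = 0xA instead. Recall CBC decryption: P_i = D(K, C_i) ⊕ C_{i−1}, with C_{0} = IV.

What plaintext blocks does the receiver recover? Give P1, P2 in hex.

P1 = 0xC, P2 = 0x5

Only C2 changed, to 0xA. In CBC, a change in C_i garbles P_i and flips the same bit in P_{i+1}. Decrypting the received ciphertext:
P1: D(K, 0xA) = 0xF; 0xF ⊕ 0x3 = 0xC.
P2: D(K, 0xA) = 0xF; 0xF ⊕ 0xA = 0x5.
Blocks that differ from the original plaintext: P2.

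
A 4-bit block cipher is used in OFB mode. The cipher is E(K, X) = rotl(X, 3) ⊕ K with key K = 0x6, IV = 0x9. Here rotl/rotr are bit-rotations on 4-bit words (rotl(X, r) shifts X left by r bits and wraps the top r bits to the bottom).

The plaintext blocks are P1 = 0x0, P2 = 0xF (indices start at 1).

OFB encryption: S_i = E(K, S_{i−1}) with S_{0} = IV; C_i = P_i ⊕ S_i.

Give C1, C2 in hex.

C1: S = E(K, 0x9) = 0xA; 0x0 ⊕ 0xA = 0xA.
C2: S = E(K, 0xA) = 0x3; 0xF ⊕ 0x3 = 0xC.

C1 = 0xA, C2 = 0xC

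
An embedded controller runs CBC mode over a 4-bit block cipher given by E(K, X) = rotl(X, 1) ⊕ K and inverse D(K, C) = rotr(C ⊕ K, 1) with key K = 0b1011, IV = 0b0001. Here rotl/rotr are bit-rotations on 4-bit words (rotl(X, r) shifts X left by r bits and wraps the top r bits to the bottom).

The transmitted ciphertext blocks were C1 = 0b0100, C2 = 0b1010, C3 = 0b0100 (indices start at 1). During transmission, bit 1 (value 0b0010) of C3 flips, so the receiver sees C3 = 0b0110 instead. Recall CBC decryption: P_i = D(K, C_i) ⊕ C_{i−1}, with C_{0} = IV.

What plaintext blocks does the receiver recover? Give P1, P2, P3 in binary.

Only C3 changed, to 0b0110. In CBC, a change in C_i garbles P_i and flips the same bit in P_{i+1}. Decrypting the received ciphertext:
P1: D(K, 0b0100) = 0b1111; 0b1111 ⊕ 0b0001 = 0b1110.
P2: D(K, 0b1010) = 0b1000; 0b1000 ⊕ 0b0100 = 0b1100.
P3: D(K, 0b0110) = 0b1110; 0b1110 ⊕ 0b1010 = 0b0100.
Blocks that differ from the original plaintext: P3.

P1 = 0b1110, P2 = 0b1100, P3 = 0b0100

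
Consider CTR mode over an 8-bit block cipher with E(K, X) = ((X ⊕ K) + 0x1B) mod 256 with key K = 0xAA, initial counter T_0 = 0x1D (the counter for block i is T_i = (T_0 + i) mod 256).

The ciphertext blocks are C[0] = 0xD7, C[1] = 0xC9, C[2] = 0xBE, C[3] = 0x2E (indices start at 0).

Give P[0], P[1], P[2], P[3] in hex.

CTR decryption: S_i = E(K, T_i) where T_i is the counter for block i; P_i = C_i ⊕ S_i.
P[0]: T = 0x1D, S = E(K, T) = 0xD2; 0xD7 ⊕ 0xD2 = 0x05.
P[1]: T = 0x1E, S = E(K, T) = 0xCF; 0xC9 ⊕ 0xCF = 0x06.
P[2]: T = 0x1F, S = E(K, T) = 0xD0; 0xBE ⊕ 0xD0 = 0x6E.
P[3]: T = 0x20, S = E(K, T) = 0xA5; 0x2E ⊕ 0xA5 = 0x8B.

P[0] = 0x05, P[1] = 0x06, P[2] = 0x6E, P[3] = 0x8B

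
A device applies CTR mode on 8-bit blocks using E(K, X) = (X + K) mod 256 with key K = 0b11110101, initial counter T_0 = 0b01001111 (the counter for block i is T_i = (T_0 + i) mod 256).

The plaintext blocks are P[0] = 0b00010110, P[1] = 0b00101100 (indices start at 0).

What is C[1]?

CTR encryption: S_i = E(K, T_i) where T_i is the counter for block i; C_i = P_i ⊕ S_i.
C[0]: T = 0b01001111, S = E(K, T) = 0b01000100; 0b00010110 ⊕ 0b01000100 = 0b01010010.
C[1]: T = 0b01010000, S = E(K, T) = 0b01000101; 0b00101100 ⊕ 0b01000101 = 0b01101001.

C[1] = 0b01101001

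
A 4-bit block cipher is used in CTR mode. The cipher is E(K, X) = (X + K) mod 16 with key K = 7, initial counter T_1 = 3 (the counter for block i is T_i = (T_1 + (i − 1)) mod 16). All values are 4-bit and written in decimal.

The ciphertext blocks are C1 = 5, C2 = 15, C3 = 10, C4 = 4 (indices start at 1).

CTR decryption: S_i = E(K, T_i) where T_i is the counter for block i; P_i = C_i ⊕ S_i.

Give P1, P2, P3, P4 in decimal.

P1: T = 3, S = E(K, T) = 10; 5 ⊕ 10 = 15.
P2: T = 4, S = E(K, T) = 11; 15 ⊕ 11 = 4.
P3: T = 5, S = E(K, T) = 12; 10 ⊕ 12 = 6.
P4: T = 6, S = E(K, T) = 13; 4 ⊕ 13 = 9.

P1 = 15, P2 = 4, P3 = 6, P4 = 9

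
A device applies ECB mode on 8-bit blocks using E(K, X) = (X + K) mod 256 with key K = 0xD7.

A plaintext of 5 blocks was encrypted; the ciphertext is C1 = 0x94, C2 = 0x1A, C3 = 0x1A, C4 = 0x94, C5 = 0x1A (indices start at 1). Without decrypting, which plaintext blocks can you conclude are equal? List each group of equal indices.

ECB encrypts each block independently with the same key, so equal ciphertext blocks imply equal plaintext blocks.
C1 = C4 = 0x94, so P1 = P4.
C2 = C3 = C5 = 0x1A, so P2 = P3 = P5.

P1 = P4; P2 = P3 = P5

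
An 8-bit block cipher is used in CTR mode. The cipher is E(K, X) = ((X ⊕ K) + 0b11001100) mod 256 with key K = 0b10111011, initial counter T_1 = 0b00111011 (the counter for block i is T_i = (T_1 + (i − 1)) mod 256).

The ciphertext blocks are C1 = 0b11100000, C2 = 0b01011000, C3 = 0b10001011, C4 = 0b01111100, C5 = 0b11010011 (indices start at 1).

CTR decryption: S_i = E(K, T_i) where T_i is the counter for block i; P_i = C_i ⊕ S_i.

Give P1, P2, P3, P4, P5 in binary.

P1: T = 0b00111011, S = E(K, T) = 0b01001100; 0b11100000 ⊕ 0b01001100 = 0b10101100.
P2: T = 0b00111100, S = E(K, T) = 0b01010011; 0b01011000 ⊕ 0b01010011 = 0b00001011.
P3: T = 0b00111101, S = E(K, T) = 0b01010010; 0b10001011 ⊕ 0b01010010 = 0b11011001.
P4: T = 0b00111110, S = E(K, T) = 0b01010001; 0b01111100 ⊕ 0b01010001 = 0b00101101.
P5: T = 0b00111111, S = E(K, T) = 0b01010000; 0b11010011 ⊕ 0b01010000 = 0b10000011.

P1 = 0b10101100, P2 = 0b00001011, P3 = 0b11011001, P4 = 0b00101101, P5 = 0b10000011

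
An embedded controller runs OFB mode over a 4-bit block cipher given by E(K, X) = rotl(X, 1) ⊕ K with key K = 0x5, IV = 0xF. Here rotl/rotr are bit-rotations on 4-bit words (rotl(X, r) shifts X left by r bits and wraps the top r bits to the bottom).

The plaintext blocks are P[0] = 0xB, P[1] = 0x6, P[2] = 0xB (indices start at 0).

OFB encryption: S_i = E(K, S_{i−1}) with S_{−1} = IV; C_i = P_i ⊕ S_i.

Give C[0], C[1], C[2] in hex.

C[0]: S = E(K, 0xF) = 0xA; 0xB ⊕ 0xA = 0x1.
C[1]: S = E(K, 0xA) = 0x0; 0x6 ⊕ 0x0 = 0x6.
C[2]: S = E(K, 0x0) = 0x5; 0xB ⊕ 0x5 = 0xE.

C[0] = 0x1, C[1] = 0x6, C[2] = 0xE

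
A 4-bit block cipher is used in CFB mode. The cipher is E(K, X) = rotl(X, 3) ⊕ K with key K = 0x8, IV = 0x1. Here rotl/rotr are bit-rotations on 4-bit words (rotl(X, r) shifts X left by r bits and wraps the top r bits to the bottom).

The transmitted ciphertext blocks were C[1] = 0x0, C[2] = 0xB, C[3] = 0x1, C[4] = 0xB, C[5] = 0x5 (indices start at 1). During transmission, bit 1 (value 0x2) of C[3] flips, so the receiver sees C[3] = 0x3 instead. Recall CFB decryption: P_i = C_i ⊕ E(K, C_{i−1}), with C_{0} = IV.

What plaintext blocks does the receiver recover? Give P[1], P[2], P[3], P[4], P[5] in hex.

P[1] = 0x0, P[2] = 0x3, P[3] = 0x6, P[4] = 0xA, P[5] = 0x0

Only C[3] changed, to 0x3. In CFB, a change in C_i flips the same bit in P_i and garbles P_{i+1}. Decrypting the received ciphertext:
P[1]: E(K, 0x1) = 0x0; 0x0 ⊕ 0x0 = 0x0.
P[2]: E(K, 0x0) = 0x8; 0xB ⊕ 0x8 = 0x3.
P[3]: E(K, 0xB) = 0x5; 0x3 ⊕ 0x5 = 0x6.
P[4]: E(K, 0x3) = 0x1; 0xB ⊕ 0x1 = 0xA.
P[5]: E(K, 0xB) = 0x5; 0x5 ⊕ 0x5 = 0x0.
Blocks that differ from the original plaintext: P[3], P[4].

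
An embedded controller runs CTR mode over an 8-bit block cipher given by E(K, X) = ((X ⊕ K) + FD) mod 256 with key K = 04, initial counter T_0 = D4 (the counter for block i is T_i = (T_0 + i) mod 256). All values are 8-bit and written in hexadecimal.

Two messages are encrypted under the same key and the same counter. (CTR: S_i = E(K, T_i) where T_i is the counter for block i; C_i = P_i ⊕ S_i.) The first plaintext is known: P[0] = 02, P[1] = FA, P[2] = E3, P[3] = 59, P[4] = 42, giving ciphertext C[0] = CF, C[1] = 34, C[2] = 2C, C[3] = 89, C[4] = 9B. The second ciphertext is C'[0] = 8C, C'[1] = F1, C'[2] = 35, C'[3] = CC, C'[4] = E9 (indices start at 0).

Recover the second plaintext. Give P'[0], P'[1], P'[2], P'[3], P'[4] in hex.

P'[0] = 41, P'[1] = 3F, P'[2] = FA, P'[3] = 1C, P'[4] = 30

In CTR with a reused counter, both messages share the same keystream S_i, so C_i ⊕ C'_i = P_i ⊕ P'_i and thus P'_i = P_i ⊕ C_i ⊕ C'_i.
P'[0]: 02 ⊕ CF ⊕ 8C = 41.
P'[1]: FA ⊕ 34 ⊕ F1 = 3F.
P'[2]: E3 ⊕ 2C ⊕ 35 = FA.
P'[3]: 59 ⊕ 89 ⊕ CC = 1C.
P'[4]: 42 ⊕ 9B ⊕ E9 = 30.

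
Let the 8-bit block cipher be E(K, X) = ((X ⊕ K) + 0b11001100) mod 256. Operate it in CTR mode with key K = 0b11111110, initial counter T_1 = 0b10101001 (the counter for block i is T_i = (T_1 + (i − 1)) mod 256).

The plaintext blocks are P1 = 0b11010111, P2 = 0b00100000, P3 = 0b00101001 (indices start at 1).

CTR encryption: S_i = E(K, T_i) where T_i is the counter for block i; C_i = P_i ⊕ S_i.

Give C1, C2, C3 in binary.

C1 = 0b11110100, C2 = 0b00000000, C3 = 0b00001000

C1: T = 0b10101001, S = E(K, T) = 0b00100011; 0b11010111 ⊕ 0b00100011 = 0b11110100.
C2: T = 0b10101010, S = E(K, T) = 0b00100000; 0b00100000 ⊕ 0b00100000 = 0b00000000.
C3: T = 0b10101011, S = E(K, T) = 0b00100001; 0b00101001 ⊕ 0b00100001 = 0b00001000.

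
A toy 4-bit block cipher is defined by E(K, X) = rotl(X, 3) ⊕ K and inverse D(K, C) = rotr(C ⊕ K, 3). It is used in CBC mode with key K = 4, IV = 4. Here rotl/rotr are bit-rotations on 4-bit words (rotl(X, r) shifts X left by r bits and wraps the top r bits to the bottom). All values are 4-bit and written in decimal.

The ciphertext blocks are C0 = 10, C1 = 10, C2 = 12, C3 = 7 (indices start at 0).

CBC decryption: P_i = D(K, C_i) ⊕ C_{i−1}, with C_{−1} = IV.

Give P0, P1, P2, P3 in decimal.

P0: D(K, 10) = 13; 13 ⊕ 4 = 9.
P1: D(K, 10) = 13; 13 ⊕ 10 = 7.
P2: D(K, 12) = 1; 1 ⊕ 10 = 11.
P3: D(K, 7) = 6; 6 ⊕ 12 = 10.

P0 = 9, P1 = 7, P2 = 11, P3 = 10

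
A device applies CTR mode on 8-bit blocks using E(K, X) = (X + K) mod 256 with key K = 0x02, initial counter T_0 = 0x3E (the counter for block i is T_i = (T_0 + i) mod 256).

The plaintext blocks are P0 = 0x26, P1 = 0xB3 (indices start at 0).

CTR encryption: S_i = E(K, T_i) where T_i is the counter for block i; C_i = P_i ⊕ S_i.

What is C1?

C0: T = 0x3E, S = E(K, T) = 0x40; 0x26 ⊕ 0x40 = 0x66.
C1: T = 0x3F, S = E(K, T) = 0x41; 0xB3 ⊕ 0x41 = 0xF2.

C1 = 0xF2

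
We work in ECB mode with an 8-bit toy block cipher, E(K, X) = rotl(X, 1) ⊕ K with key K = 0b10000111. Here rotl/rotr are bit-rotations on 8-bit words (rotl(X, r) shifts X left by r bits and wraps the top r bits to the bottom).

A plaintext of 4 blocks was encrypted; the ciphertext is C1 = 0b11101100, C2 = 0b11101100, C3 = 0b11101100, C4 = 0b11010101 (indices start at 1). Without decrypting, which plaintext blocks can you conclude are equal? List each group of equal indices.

ECB encrypts each block independently with the same key, so equal ciphertext blocks imply equal plaintext blocks.
C1 = C2 = C3 = 0b11101100, so P1 = P2 = P3.

P1 = P2 = P3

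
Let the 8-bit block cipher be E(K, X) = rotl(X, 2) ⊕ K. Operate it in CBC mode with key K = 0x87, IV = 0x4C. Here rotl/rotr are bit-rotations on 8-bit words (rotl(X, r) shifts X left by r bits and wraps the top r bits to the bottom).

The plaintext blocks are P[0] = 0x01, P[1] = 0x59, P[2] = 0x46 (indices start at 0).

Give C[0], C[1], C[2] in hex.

CBC encryption: C_i = E(K, P_i ⊕ C_{i−1}), with C_{−1} = IV.
C[0]: P[0] ⊕ 0x4C = 0x4D; E(K, 0x4D) = 0xB2.
C[1]: P[1] ⊕ 0xB2 = 0xEB; E(K, 0xEB) = 0x28.
C[2]: P[2] ⊕ 0x28 = 0x6E; E(K, 0x6E) = 0x3E.

C[0] = 0xB2, C[1] = 0x28, C[2] = 0x3E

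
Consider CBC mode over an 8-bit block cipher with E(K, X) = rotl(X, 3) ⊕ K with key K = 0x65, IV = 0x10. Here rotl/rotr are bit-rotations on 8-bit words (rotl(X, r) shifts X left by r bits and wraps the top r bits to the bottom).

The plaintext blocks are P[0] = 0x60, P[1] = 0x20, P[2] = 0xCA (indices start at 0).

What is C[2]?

C[2] = 0xA9

CBC encryption: C_i = E(K, P_i ⊕ C_{i−1}), with C_{−1} = IV.
C[0]: P[0] ⊕ 0x10 = 0x70; E(K, 0x70) = 0xE6.
C[1]: P[1] ⊕ 0xE6 = 0xC6; E(K, 0xC6) = 0x53.
C[2]: P[2] ⊕ 0x53 = 0x99; E(K, 0x99) = 0xA9.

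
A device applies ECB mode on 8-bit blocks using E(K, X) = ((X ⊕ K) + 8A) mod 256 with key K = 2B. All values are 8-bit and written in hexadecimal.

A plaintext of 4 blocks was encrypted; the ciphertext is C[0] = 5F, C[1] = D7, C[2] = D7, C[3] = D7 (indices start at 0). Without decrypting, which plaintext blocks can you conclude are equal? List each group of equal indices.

P[1] = P[2] = P[3]

ECB encrypts each block independently with the same key, so equal ciphertext blocks imply equal plaintext blocks.
C[1] = C[2] = C[3] = D7, so P[1] = P[2] = P[3].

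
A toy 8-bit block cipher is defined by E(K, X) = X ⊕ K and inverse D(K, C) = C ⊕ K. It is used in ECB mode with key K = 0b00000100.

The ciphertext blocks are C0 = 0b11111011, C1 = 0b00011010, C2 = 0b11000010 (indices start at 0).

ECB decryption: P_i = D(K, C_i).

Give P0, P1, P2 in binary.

P0: D(K, 0b11111011) = 0b11111111.
P1: D(K, 0b00011010) = 0b00011110.
P2: D(K, 0b11000010) = 0b11000110.

P0 = 0b11111111, P1 = 0b00011110, P2 = 0b11000110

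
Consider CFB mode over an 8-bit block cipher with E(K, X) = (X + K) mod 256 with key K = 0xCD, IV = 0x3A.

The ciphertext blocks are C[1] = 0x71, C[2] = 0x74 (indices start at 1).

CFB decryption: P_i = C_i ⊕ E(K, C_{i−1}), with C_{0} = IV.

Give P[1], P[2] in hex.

P[1]: E(K, 0x3A) = 0x07; 0x71 ⊕ 0x07 = 0x76.
P[2]: E(K, 0x71) = 0x3E; 0x74 ⊕ 0x3E = 0x4A.

P[1] = 0x76, P[2] = 0x4A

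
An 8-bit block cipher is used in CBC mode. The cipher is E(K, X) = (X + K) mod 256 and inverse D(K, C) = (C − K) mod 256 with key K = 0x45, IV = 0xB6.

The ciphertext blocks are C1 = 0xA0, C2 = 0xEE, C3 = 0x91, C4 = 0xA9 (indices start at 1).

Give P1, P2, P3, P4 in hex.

CBC decryption: P_i = D(K, C_i) ⊕ C_{i−1}, with C_{0} = IV.
P1: D(K, 0xA0) = 0x5B; 0x5B ⊕ 0xB6 = 0xED.
P2: D(K, 0xEE) = 0xA9; 0xA9 ⊕ 0xA0 = 0x09.
P3: D(K, 0x91) = 0x4C; 0x4C ⊕ 0xEE = 0xA2.
P4: D(K, 0xA9) = 0x64; 0x64 ⊕ 0x91 = 0xF5.

P1 = 0xED, P2 = 0x09, P3 = 0xA2, P4 = 0xF5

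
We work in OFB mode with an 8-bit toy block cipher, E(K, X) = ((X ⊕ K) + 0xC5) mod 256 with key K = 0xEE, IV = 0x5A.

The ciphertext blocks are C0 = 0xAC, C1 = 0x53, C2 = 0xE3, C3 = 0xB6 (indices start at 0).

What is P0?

OFB decryption: S_i = E(K, S_{i−1}) with S_{−1} = IV; P_i = C_i ⊕ S_i.
P0: S = E(K, 0x5A) = 0x79; 0xAC ⊕ 0x79 = 0xD5.

P0 = 0xD5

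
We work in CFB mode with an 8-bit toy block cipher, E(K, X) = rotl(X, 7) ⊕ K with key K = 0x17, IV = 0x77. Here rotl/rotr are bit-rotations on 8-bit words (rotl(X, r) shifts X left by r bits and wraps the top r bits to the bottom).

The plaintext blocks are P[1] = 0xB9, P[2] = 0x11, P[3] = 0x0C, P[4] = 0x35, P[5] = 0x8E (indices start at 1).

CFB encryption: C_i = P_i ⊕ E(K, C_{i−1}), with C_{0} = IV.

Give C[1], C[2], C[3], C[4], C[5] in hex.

C[1] = 0x15, C[2] = 0x8C, C[3] = 0x5D, C[4] = 0x8C, C[5] = 0xDF

C[1]: E(K, 0x77) = 0xAC; 0xB9 ⊕ 0xAC = 0x15.
C[2]: E(K, 0x15) = 0x9D; 0x11 ⊕ 0x9D = 0x8C.
C[3]: E(K, 0x8C) = 0x51; 0x0C ⊕ 0x51 = 0x5D.
C[4]: E(K, 0x5D) = 0xB9; 0x35 ⊕ 0xB9 = 0x8C.
C[5]: E(K, 0x8C) = 0x51; 0x8E ⊕ 0x51 = 0xDF.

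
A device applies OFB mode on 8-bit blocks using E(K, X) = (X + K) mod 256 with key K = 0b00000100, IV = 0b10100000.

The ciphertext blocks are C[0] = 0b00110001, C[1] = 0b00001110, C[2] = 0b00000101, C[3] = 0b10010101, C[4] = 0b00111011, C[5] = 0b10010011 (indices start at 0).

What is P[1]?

OFB decryption: S_i = E(K, S_{i−1}) with S_{−1} = IV; P_i = C_i ⊕ S_i.
P[0]: S = E(K, 0b10100000) = 0b10100100; 0b00110001 ⊕ 0b10100100 = 0b10010101.
P[1]: S = E(K, 0b10100100) = 0b10101000; 0b00001110 ⊕ 0b10101000 = 0b10100110.

P[1] = 0b10100110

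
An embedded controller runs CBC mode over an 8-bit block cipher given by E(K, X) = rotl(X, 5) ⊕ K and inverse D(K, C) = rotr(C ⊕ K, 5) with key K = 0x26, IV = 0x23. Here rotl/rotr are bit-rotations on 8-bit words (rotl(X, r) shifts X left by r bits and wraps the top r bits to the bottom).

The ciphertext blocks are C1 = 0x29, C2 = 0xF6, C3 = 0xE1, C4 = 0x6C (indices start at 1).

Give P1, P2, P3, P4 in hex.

P1 = 0x5B, P2 = 0xAF, P3 = 0xC8, P4 = 0xB3

CBC decryption: P_i = D(K, C_i) ⊕ C_{i−1}, with C_{0} = IV.
P1: D(K, 0x29) = 0x78; 0x78 ⊕ 0x23 = 0x5B.
P2: D(K, 0xF6) = 0x86; 0x86 ⊕ 0x29 = 0xAF.
P3: D(K, 0xE1) = 0x3E; 0x3E ⊕ 0xF6 = 0xC8.
P4: D(K, 0x6C) = 0x52; 0x52 ⊕ 0xE1 = 0xB3.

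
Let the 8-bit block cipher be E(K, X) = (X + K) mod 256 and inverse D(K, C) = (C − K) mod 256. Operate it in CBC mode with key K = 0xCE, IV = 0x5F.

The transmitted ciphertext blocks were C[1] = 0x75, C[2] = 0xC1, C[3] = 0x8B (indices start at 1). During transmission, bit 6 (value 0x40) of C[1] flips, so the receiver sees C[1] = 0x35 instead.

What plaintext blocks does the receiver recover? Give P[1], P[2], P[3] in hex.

P[1] = 0x38, P[2] = 0xC6, P[3] = 0x7C

CBC decryption: P_i = D(K, C_i) ⊕ C_{i−1}, with C_{0} = IV.
Only C[1] changed, to 0x35. In CBC, a change in C_i garbles P_i and flips the same bit in P_{i+1}. Decrypting the received ciphertext:
P[1]: D(K, 0x35) = 0x67; 0x67 ⊕ 0x5F = 0x38.
P[2]: D(K, 0xC1) = 0xF3; 0xF3 ⊕ 0x35 = 0xC6.
P[3]: D(K, 0x8B) = 0xBD; 0xBD ⊕ 0xC1 = 0x7C.
Blocks that differ from the original plaintext: P[1], P[2].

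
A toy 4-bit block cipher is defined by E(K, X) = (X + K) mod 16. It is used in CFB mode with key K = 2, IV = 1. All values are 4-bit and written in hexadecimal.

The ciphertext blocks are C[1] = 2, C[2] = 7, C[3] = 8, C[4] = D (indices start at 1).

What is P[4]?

P[4] = 7

CFB decryption: P_i = C_i ⊕ E(K, C_{i−1}), with C_{0} = IV.
P[4]: E(K, 8) = A; D ⊕ A = 7.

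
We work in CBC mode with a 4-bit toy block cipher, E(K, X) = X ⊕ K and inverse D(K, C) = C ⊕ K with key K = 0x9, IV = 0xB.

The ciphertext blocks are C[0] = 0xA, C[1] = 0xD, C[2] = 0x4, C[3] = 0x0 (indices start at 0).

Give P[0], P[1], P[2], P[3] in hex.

CBC decryption: P_i = D(K, C_i) ⊕ C_{i−1}, with C_{−1} = IV.
P[0]: D(K, 0xA) = 0x3; 0x3 ⊕ 0xB = 0x8.
P[1]: D(K, 0xD) = 0x4; 0x4 ⊕ 0xA = 0xE.
P[2]: D(K, 0x4) = 0xD; 0xD ⊕ 0xD = 0x0.
P[3]: D(K, 0x0) = 0x9; 0x9 ⊕ 0x4 = 0xD.

P[0] = 0x8, P[1] = 0xE, P[2] = 0x0, P[3] = 0xD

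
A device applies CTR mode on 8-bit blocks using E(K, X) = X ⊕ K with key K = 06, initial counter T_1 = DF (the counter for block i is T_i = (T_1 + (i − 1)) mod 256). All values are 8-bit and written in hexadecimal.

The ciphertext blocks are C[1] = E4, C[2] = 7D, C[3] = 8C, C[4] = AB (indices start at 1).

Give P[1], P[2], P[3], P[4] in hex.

P[1] = 3D, P[2] = 9B, P[3] = 6B, P[4] = 4F

CTR decryption: S_i = E(K, T_i) where T_i is the counter for block i; P_i = C_i ⊕ S_i.
P[1]: T = DF, S = E(K, T) = D9; E4 ⊕ D9 = 3D.
P[2]: T = E0, S = E(K, T) = E6; 7D ⊕ E6 = 9B.
P[3]: T = E1, S = E(K, T) = E7; 8C ⊕ E7 = 6B.
P[4]: T = E2, S = E(K, T) = E4; AB ⊕ E4 = 4F.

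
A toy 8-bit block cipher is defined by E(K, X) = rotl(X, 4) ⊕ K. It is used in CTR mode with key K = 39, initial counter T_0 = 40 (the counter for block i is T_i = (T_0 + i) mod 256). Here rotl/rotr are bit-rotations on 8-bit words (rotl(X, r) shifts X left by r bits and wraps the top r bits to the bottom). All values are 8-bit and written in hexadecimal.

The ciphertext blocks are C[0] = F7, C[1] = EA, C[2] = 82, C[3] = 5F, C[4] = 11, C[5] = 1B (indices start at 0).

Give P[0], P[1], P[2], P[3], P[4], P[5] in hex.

CTR decryption: S_i = E(K, T_i) where T_i is the counter for block i; P_i = C_i ⊕ S_i.
P[0]: T = 40, S = E(K, T) = 3D; F7 ⊕ 3D = CA.
P[1]: T = 41, S = E(K, T) = 2D; EA ⊕ 2D = C7.
P[2]: T = 42, S = E(K, T) = 1D; 82 ⊕ 1D = 9F.
P[3]: T = 43, S = E(K, T) = 0D; 5F ⊕ 0D = 52.
P[4]: T = 44, S = E(K, T) = 7D; 11 ⊕ 7D = 6C.
P[5]: T = 45, S = E(K, T) = 6D; 1B ⊕ 6D = 76.

P[0] = CA, P[1] = C7, P[2] = 9F, P[3] = 52, P[4] = 6C, P[5] = 76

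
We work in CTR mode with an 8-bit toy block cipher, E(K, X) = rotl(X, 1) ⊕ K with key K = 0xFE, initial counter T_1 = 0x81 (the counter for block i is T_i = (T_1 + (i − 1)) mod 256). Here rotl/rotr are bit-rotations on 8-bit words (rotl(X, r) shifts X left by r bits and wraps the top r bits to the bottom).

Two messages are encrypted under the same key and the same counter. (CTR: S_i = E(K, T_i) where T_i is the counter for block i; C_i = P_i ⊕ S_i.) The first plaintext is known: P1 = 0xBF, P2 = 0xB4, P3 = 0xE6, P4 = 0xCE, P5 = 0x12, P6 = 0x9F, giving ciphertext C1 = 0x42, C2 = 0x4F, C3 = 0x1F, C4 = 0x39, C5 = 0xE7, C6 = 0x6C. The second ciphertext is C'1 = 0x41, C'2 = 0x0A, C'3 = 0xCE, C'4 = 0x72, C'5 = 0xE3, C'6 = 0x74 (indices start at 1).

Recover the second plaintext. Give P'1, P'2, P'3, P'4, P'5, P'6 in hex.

In CTR with a reused counter, both messages share the same keystream S_i, so C_i ⊕ C'_i = P_i ⊕ P'_i and thus P'_i = P_i ⊕ C_i ⊕ C'_i.
P'1: 0xBF ⊕ 0x42 ⊕ 0x41 = 0xBC.
P'2: 0xB4 ⊕ 0x4F ⊕ 0x0A = 0xF1.
P'3: 0xE6 ⊕ 0x1F ⊕ 0xCE = 0x37.
P'4: 0xCE ⊕ 0x39 ⊕ 0x72 = 0x85.
P'5: 0x12 ⊕ 0xE7 ⊕ 0xE3 = 0x16.
P'6: 0x9F ⊕ 0x6C ⊕ 0x74 = 0x87.

P'1 = 0xBC, P'2 = 0xF1, P'3 = 0x37, P'4 = 0x85, P'5 = 0x16, P'6 = 0x87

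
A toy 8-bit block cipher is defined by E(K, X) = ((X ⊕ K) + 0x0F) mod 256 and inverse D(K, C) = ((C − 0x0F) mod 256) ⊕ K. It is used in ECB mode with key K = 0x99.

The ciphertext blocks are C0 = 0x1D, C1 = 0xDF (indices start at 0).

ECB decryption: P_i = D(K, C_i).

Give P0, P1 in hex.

P0 = 0x97, P1 = 0x49

P0: D(K, 0x1D) = 0x97.
P1: D(K, 0xDF) = 0x49.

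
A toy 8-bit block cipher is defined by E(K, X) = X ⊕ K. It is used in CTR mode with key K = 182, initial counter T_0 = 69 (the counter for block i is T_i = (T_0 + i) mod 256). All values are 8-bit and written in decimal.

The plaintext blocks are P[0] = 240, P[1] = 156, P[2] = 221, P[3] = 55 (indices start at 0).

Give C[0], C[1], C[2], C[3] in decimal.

CTR encryption: S_i = E(K, T_i) where T_i is the counter for block i; C_i = P_i ⊕ S_i.
C[0]: T = 69, S = E(K, T) = 243; 240 ⊕ 243 = 3.
C[1]: T = 70, S = E(K, T) = 240; 156 ⊕ 240 = 108.
C[2]: T = 71, S = E(K, T) = 241; 221 ⊕ 241 = 44.
C[3]: T = 72, S = E(K, T) = 254; 55 ⊕ 254 = 201.

C[0] = 3, C[1] = 108, C[2] = 44, C[3] = 201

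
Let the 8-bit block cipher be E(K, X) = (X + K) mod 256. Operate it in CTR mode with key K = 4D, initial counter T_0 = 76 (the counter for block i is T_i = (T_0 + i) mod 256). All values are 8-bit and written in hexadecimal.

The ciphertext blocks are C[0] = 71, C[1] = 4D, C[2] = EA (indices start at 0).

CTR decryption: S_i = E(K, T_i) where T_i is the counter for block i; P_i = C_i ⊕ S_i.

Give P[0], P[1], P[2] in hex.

P[0] = B2, P[1] = 89, P[2] = 2F

P[0]: T = 76, S = E(K, T) = C3; 71 ⊕ C3 = B2.
P[1]: T = 77, S = E(K, T) = C4; 4D ⊕ C4 = 89.
P[2]: T = 78, S = E(K, T) = C5; EA ⊕ C5 = 2F.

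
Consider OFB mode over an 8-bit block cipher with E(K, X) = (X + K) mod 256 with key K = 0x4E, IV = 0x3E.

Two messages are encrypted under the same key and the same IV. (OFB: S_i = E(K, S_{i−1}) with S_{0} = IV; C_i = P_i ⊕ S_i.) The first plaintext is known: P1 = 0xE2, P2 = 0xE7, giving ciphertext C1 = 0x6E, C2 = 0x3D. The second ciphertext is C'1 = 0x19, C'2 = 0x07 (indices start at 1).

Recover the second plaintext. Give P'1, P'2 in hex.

P'1 = 0x95, P'2 = 0xDD

In OFB with a reused IV, both messages share the same keystream S_i, so C_i ⊕ C'_i = P_i ⊕ P'_i and thus P'_i = P_i ⊕ C_i ⊕ C'_i.
P'1: 0xE2 ⊕ 0x6E ⊕ 0x19 = 0x95.
P'2: 0xE7 ⊕ 0x3D ⊕ 0x07 = 0xDD.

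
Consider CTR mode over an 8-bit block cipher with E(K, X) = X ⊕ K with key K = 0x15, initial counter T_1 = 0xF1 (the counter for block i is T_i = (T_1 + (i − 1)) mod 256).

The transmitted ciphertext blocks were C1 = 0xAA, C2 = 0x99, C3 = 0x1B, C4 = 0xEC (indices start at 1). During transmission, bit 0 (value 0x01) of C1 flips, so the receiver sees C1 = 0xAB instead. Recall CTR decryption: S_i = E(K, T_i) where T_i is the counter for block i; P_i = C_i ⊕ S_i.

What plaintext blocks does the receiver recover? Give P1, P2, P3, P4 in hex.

P1 = 0x4F, P2 = 0x7E, P3 = 0xFD, P4 = 0x0D

Only C1 changed, to 0xAB. In CTR, a change in C_i flips the same bit in P_i only; the keystream is unaffected. Decrypting the received ciphertext:
P1: T = 0xF1, S = E(K, T) = 0xE4; 0xAB ⊕ 0xE4 = 0x4F.
P2: T = 0xF2, S = E(K, T) = 0xE7; 0x99 ⊕ 0xE7 = 0x7E.
P3: T = 0xF3, S = E(K, T) = 0xE6; 0x1B ⊕ 0xE6 = 0xFD.
P4: T = 0xF4, S = E(K, T) = 0xE1; 0xEC ⊕ 0xE1 = 0x0D.
Blocks that differ from the original plaintext: P1.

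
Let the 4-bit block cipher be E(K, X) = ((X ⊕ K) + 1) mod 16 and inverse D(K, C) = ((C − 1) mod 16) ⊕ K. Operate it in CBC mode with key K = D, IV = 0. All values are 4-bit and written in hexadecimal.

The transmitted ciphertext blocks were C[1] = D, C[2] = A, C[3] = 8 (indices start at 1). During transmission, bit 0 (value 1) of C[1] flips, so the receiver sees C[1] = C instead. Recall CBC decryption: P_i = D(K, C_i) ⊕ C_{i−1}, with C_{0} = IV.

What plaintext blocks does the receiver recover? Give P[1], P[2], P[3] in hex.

P[1] = 6, P[2] = 8, P[3] = 0

Only C[1] changed, to C. In CBC, a change in C_i garbles P_i and flips the same bit in P_{i+1}. Decrypting the received ciphertext:
P[1]: D(K, C) = 6; 6 ⊕ 0 = 6.
P[2]: D(K, A) = 4; 4 ⊕ C = 8.
P[3]: D(K, 8) = A; A ⊕ A = 0.
Blocks that differ from the original plaintext: P[1], P[2].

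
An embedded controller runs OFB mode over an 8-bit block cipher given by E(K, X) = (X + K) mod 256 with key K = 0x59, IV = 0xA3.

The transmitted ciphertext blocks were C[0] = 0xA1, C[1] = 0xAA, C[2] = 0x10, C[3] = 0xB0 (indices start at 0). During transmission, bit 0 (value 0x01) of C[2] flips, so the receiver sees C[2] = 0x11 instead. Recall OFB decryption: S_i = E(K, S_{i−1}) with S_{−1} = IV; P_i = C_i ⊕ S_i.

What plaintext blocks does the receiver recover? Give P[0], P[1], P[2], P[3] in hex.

P[0] = 0x5D, P[1] = 0xFF, P[2] = 0xBF, P[3] = 0xB7

Only C[2] changed, to 0x11. In OFB, a change in C_i flips the same bit in P_i only; the keystream is unaffected. Decrypting the received ciphertext:
P[0]: S = E(K, 0xA3) = 0xFC; 0xA1 ⊕ 0xFC = 0x5D.
P[1]: S = E(K, 0xFC) = 0x55; 0xAA ⊕ 0x55 = 0xFF.
P[2]: S = E(K, 0x55) = 0xAE; 0x11 ⊕ 0xAE = 0xBF.
P[3]: S = E(K, 0xAE) = 0x07; 0xB0 ⊕ 0x07 = 0xB7.
Blocks that differ from the original plaintext: P[2].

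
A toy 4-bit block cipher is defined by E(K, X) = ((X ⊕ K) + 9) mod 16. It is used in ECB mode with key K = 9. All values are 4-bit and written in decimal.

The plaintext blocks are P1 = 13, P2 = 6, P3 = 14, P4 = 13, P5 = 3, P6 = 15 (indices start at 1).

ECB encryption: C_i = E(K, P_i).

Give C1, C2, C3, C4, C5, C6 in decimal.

C1 = 13, C2 = 8, C3 = 0, C4 = 13, C5 = 3, C6 = 15

C1: E(K, 13) = 13.
C2: E(K, 6) = 8.
C3: E(K, 14) = 0.
C4: E(K, 13) = 13.
C5: E(K, 3) = 3.
C6: E(K, 15) = 15.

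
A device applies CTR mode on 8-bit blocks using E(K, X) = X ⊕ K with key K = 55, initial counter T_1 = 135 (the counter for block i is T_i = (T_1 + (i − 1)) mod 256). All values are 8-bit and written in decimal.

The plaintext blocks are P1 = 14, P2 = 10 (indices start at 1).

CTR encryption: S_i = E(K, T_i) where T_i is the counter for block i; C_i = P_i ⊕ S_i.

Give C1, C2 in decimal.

C1: T = 135, S = E(K, T) = 176; 14 ⊕ 176 = 190.
C2: T = 136, S = E(K, T) = 191; 10 ⊕ 191 = 181.

C1 = 190, C2 = 181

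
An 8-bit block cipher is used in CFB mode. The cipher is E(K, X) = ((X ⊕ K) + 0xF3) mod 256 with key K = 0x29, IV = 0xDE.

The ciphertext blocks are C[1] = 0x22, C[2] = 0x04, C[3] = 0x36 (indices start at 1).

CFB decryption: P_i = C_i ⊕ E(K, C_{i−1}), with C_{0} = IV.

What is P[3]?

P[3] = 0x16

P[3]: E(K, 0x04) = 0x20; 0x36 ⊕ 0x20 = 0x16.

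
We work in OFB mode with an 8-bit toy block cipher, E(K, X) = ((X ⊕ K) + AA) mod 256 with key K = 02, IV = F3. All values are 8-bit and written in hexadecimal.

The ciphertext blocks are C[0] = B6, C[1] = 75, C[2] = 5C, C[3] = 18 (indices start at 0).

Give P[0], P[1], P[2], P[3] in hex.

OFB decryption: S_i = E(K, S_{i−1}) with S_{−1} = IV; P_i = C_i ⊕ S_i.
P[0]: S = E(K, F3) = 9B; B6 ⊕ 9B = 2D.
P[1]: S = E(K, 9B) = 43; 75 ⊕ 43 = 36.
P[2]: S = E(K, 43) = EB; 5C ⊕ EB = B7.
P[3]: S = E(K, EB) = 93; 18 ⊕ 93 = 8B.

P[0] = 2D, P[1] = 36, P[2] = B7, P[3] = 8B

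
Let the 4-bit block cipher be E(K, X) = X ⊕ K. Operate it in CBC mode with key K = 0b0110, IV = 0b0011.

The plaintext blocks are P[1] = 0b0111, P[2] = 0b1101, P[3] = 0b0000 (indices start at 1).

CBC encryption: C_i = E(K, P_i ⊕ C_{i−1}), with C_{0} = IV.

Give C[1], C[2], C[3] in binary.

C[1] = 0b0010, C[2] = 0b1001, C[3] = 0b1111

C[1]: P[1] ⊕ 0b0011 = 0b0100; E(K, 0b0100) = 0b0010.
C[2]: P[2] ⊕ 0b0010 = 0b1111; E(K, 0b1111) = 0b1001.
C[3]: P[3] ⊕ 0b1001 = 0b1001; E(K, 0b1001) = 0b1111.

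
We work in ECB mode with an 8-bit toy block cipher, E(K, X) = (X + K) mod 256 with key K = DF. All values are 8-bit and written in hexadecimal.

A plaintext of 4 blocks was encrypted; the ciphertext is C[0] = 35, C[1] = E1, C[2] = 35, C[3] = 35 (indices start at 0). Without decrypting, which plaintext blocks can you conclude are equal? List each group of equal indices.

P[0] = P[2] = P[3]

ECB encrypts each block independently with the same key, so equal ciphertext blocks imply equal plaintext blocks.
C[0] = C[2] = C[3] = 35, so P[0] = P[2] = P[3].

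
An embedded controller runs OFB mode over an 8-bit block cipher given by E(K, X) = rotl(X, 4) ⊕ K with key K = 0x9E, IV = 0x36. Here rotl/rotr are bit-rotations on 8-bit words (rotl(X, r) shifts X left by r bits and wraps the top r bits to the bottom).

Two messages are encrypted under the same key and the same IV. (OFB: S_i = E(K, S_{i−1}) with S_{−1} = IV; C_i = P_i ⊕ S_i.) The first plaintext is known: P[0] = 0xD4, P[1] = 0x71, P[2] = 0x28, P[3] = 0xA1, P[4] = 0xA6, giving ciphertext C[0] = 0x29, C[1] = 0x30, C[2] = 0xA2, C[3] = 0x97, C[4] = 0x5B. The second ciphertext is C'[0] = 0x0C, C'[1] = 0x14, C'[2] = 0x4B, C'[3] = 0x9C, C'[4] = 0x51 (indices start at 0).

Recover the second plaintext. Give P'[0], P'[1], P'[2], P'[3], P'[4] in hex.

In OFB with a reused IV, both messages share the same keystream S_i, so C_i ⊕ C'_i = P_i ⊕ P'_i and thus P'_i = P_i ⊕ C_i ⊕ C'_i.
P'[0]: 0xD4 ⊕ 0x29 ⊕ 0x0C = 0xF1.
P'[1]: 0x71 ⊕ 0x30 ⊕ 0x14 = 0x55.
P'[2]: 0x28 ⊕ 0xA2 ⊕ 0x4B = 0xC1.
P'[3]: 0xA1 ⊕ 0x97 ⊕ 0x9C = 0xAA.
P'[4]: 0xA6 ⊕ 0x5B ⊕ 0x51 = 0xAC.

P'[0] = 0xF1, P'[1] = 0x55, P'[2] = 0xC1, P'[3] = 0xAA, P'[4] = 0xAC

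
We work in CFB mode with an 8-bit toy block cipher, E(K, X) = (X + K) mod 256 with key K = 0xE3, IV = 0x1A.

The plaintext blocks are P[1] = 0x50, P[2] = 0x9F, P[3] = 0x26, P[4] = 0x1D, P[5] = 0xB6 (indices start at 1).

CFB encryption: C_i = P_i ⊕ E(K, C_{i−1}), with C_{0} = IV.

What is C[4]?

C[1]: E(K, 0x1A) = 0xFD; 0x50 ⊕ 0xFD = 0xAD.
C[2]: E(K, 0xAD) = 0x90; 0x9F ⊕ 0x90 = 0x0F.
C[3]: E(K, 0x0F) = 0xF2; 0x26 ⊕ 0xF2 = 0xD4.
C[4]: E(K, 0xD4) = 0xB7; 0x1D ⊕ 0xB7 = 0xAA.

C[4] = 0xAA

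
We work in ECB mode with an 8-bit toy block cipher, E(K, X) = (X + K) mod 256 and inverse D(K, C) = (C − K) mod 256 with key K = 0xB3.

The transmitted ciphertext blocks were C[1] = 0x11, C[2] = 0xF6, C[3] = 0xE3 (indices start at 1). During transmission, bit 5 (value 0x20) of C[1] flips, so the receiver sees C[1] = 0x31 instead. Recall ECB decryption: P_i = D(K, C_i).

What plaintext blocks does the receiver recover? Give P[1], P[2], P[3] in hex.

Only C[1] changed, to 0x31. In ECB, a change in C_i affects only P_i. Decrypting the received ciphertext:
P[1]: D(K, 0x31) = 0x7E.
P[2]: D(K, 0xF6) = 0x43.
P[3]: D(K, 0xE3) = 0x30.
Blocks that differ from the original plaintext: P[1].

P[1] = 0x7E, P[2] = 0x43, P[3] = 0x30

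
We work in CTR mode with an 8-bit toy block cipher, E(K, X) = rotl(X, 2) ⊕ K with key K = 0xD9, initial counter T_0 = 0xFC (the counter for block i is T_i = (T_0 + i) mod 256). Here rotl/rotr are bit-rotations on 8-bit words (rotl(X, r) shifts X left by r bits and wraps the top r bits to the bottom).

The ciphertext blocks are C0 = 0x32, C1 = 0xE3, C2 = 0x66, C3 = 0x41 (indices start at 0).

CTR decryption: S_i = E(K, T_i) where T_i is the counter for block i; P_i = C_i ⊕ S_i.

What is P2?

P2 = 0x44

P2: T = 0xFE, S = E(K, T) = 0x22; 0x66 ⊕ 0x22 = 0x44.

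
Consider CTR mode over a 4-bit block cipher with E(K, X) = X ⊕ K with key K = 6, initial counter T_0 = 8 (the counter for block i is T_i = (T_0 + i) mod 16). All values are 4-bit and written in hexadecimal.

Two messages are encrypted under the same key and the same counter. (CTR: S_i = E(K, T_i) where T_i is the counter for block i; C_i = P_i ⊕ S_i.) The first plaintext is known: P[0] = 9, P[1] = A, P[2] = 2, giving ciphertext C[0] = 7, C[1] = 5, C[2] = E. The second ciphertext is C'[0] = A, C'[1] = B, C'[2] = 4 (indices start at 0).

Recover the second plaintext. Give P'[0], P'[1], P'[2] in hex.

In CTR with a reused counter, both messages share the same keystream S_i, so C_i ⊕ C'_i = P_i ⊕ P'_i and thus P'_i = P_i ⊕ C_i ⊕ C'_i.
P'[0]: 9 ⊕ 7 ⊕ A = 4.
P'[1]: A ⊕ 5 ⊕ B = 4.
P'[2]: 2 ⊕ E ⊕ 4 = 8.

P'[0] = 4, P'[1] = 4, P'[2] = 8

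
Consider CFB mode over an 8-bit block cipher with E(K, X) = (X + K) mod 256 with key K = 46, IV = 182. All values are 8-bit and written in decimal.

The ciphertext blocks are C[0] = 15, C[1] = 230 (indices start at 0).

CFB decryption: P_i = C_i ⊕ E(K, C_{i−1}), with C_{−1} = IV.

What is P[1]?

P[1]: E(K, 15) = 61; 230 ⊕ 61 = 219.

P[1] = 219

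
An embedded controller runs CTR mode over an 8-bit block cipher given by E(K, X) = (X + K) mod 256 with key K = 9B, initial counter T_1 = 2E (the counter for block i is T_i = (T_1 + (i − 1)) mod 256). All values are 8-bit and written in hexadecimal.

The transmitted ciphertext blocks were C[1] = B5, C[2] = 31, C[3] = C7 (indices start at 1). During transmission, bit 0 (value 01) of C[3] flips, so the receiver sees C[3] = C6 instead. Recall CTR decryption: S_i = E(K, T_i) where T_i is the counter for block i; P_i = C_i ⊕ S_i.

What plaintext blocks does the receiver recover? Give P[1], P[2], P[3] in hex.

Only C[3] changed, to C6. In CTR, a change in C_i flips the same bit in P_i only; the keystream is unaffected. Decrypting the received ciphertext:
P[1]: T = 2E, S = E(K, T) = C9; B5 ⊕ C9 = 7C.
P[2]: T = 2F, S = E(K, T) = CA; 31 ⊕ CA = FB.
P[3]: T = 30, S = E(K, T) = CB; C6 ⊕ CB = 0D.
Blocks that differ from the original plaintext: P[3].

P[1] = 7C, P[2] = FB, P[3] = 0D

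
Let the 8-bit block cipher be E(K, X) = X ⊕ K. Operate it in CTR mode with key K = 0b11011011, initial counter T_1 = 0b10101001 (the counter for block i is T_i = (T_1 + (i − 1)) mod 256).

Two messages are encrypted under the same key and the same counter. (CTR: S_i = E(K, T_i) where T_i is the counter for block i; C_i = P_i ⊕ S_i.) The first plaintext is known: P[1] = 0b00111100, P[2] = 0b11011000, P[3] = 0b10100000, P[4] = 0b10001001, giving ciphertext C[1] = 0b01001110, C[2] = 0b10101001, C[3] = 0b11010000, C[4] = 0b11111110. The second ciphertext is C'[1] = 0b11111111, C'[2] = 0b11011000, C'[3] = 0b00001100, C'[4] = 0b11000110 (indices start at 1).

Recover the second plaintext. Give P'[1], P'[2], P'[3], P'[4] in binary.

P'[1] = 0b10001101, P'[2] = 0b10101001, P'[3] = 0b01111100, P'[4] = 0b10110001

In CTR with a reused counter, both messages share the same keystream S_i, so C_i ⊕ C'_i = P_i ⊕ P'_i and thus P'_i = P_i ⊕ C_i ⊕ C'_i.
P'[1]: 0b00111100 ⊕ 0b01001110 ⊕ 0b11111111 = 0b10001101.
P'[2]: 0b11011000 ⊕ 0b10101001 ⊕ 0b11011000 = 0b10101001.
P'[3]: 0b10100000 ⊕ 0b11010000 ⊕ 0b00001100 = 0b01111100.
P'[4]: 0b10001001 ⊕ 0b11111110 ⊕ 0b11000110 = 0b10110001.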